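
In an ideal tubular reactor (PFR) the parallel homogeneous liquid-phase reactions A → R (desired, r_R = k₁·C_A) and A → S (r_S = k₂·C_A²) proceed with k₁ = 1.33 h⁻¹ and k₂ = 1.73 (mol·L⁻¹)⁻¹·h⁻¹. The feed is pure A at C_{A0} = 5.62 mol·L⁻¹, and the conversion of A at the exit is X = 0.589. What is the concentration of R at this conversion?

C_A = C_{A0}(1−X) = 2.310 mol·L⁻¹.
Along a PFR/batch, dC_R/dC_A = −r_R/(r_R+r_S) = −k₁/(k₁+k₂·C_A).
Integrating from C_{A0} to C_A: C_R = (1.33/1.73)·ln[(1.33+1.73·5.62)/(1.33+1.73·2.31)] = 0.7688·ln(11.05/5.326) = 0.5613 mol·L⁻¹.

0.561 mol·L⁻¹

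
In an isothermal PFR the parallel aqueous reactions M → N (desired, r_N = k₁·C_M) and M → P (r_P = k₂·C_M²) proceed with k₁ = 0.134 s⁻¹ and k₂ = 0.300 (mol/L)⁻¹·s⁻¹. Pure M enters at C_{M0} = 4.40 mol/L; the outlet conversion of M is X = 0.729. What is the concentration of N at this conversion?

C_M = C_{M0}(1−X) = 1.192 mol/L.
Along a PFR/batch, dC_N/dC_M = −r_N/(r_N+r_P) = −k₁/(k₁+k₂·C_M).
Integrating from C_{M0} to C_M: C_N = (0.134/0.300)·ln[(0.134+0.300·4.40)/(0.134+0.300·1.19)] = 0.4467·ln(1.454/0.4917) = 0.4843 mol/L.

0.484 mol/L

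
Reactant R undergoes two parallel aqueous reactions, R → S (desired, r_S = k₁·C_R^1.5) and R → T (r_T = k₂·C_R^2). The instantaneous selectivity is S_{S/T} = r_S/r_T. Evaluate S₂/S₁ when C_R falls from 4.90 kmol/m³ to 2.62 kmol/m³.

S_{S/T} = (k₁/k₂)·C_R^-0.5, so S₂/S₁ = (C_{R,2}/C_{R,1})^-0.5.
= (2.62/4.90)^(-0.5) = (0.5347)^(-0.5) = 1.37.
Selectivity toward S rises as C_R falls — low-concentration operation is favoured.

1.37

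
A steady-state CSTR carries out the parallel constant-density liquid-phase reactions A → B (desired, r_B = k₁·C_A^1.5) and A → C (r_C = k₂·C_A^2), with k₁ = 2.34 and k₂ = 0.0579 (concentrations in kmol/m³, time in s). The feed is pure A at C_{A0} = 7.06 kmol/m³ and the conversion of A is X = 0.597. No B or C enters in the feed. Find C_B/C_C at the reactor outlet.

24.0

Exit C_A = C_{A0}(1−X) = 7.06×0.403 = 2.845 kmol/m³.
A CSTR operates uniformly at the exit composition, giving r_B = 11.23 and r_C = 0.4687 (each k·C_A^n at C_A = 2.845).
Overall selectivity = C_B/C_C = r_Bτ/(r_Cτ) = r_B/r_C = 24.0.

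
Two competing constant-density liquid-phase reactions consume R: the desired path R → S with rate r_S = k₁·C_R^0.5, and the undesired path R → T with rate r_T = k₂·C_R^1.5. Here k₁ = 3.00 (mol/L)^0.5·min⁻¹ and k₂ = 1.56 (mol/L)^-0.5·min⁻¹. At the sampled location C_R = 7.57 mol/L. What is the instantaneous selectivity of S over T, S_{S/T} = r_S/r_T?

0.254

S_{S/T} = r_S/r_T = (k₁·C_R^0.5)/(k₂·C_R^1.5) = (k₁/k₂)·C_R⁻¹.
= (3.00×7.570^0.5) / (1.56×7.570^1.5) = 8.254/32.49 = 0.254.
The undesired path is higher order in R, so low C_R (CSTR or dilute feed) favours S.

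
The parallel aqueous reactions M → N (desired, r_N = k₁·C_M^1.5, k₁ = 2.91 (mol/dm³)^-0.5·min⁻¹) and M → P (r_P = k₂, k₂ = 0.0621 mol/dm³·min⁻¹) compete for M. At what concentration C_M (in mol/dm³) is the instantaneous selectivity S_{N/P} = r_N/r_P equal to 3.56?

S_{N/P} = (k₁/k₂)·C_M^1.5 ⇒ C_M = (S·k₂/k₁)^(1/1.5).
= (3.56×0.0621/2.91)^(0.6667) = (0.07597)^(0.6667) = 0.179 mol/dm³.

0.179 mol/dm³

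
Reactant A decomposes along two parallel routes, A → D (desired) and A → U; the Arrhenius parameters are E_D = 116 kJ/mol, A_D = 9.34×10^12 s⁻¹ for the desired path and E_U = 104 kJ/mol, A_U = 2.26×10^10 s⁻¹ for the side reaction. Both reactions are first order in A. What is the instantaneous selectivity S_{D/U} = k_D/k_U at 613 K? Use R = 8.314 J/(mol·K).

With equal orders, S_{D/U} = k_D/k_U = (A_D/A_U)·exp[(E_U−E_D)/(RT)].
(E_U−E_D)/(RT) = (104−116)×10³/(8.314×613) = -12000/5096 = -2.355.
k_D/k_U = (9.34×10^12/2.26×10^10)·exp(-2.355) = 413.3 × 0.09493 = 39.2.

39.2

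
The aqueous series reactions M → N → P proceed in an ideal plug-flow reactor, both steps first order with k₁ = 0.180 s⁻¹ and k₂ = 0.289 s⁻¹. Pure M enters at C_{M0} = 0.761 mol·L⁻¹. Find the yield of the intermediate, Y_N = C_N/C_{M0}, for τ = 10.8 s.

Solving the coupled first-order balances gives C_N(τ) = [k₁/(k₂−k₁)]·C_{M0}·(e^(−k₁τ) − e^(−k₂τ)).
e^(−k₁τ) = e^(−0.180×10.8) = e^(−1.944) = 0.1431; e^(−k₂τ) = e^(−3.121) = 0.04410.
C_N = 0.180×0.761/(0.289−0.180) × (0.1431−0.04410) = 1.257×0.09903 = 0.1244 mol·L⁻¹.
Y_N = C_N/C_{M0} = 0.1244/0.761 = 0.164.

0.164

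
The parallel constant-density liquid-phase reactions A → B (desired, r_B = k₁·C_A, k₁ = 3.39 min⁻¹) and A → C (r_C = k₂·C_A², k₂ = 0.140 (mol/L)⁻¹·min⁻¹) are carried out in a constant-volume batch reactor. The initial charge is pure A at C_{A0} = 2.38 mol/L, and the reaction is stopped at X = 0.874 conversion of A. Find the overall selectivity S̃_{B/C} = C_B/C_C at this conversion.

C_A = C_{A0}(1−X) = 0.2999 mol/L.
Along a PFR/batch, dC_B/dC_A = −r_B/(r_B+r_C) = −k₁/(k₁+k₂·C_A).
Integrating from C_{A0} to C_A: C_B = (3.39/0.140)·ln[(3.39+0.140·2.38)/(3.39+0.140·0.300)] = 24.21·ln(3.723/3.432) = 1.972 mol/L.
C_C = (C_{A0}−C_A)−C_B = 0.1080 mol/L; S̃_{B/C} = 1.972/0.1080 = 18.3.

18.3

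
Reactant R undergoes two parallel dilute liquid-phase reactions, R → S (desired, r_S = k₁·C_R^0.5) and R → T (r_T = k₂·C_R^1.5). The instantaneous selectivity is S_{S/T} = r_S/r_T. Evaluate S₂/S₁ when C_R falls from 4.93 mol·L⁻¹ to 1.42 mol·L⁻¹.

3.47

S_{S/T} = (k₁/k₂)·C_R⁻¹, so S₂/S₁ = (C_{R,2}/C_{R,1})⁻¹.
= 4.93/1.42 = 3.47.
Selectivity toward S rises as C_R falls — low-concentration operation is favoured.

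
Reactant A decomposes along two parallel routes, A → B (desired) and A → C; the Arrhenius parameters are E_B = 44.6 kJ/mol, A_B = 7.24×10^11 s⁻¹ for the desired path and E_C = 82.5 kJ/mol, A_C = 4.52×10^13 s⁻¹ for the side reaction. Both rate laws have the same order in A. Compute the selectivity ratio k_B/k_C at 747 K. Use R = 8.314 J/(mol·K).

7.16

With equal orders, S_{B/C} = k_B/k_C = (A_B/A_C)·exp[(E_C−E_B)/(RT)].
(E_C−E_B)/(RT) = (82.5−44.6)×10³/(8.314×747) = 37900/6211 = 6.103.
k_B/k_C = (7.24×10^11/4.52×10^13)·exp(6.103) = 0.01602 × 447.0 = 7.16.
Since E_B < E_C, lowering the temperature improves selectivity toward B.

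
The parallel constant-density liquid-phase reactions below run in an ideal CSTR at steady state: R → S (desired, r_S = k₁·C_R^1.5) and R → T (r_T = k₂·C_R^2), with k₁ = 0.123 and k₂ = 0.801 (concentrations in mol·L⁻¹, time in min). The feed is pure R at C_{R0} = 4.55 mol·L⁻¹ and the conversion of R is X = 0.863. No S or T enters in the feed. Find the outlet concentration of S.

0.639 mol·L⁻¹

Exit C_R = C_{R0}(1−X) = 4.55×0.137 = 0.6234 mol·L⁻¹.
In a CSTR the entire volume is at exit conditions, so r_S = 0.123×0.6234^1.5 = 0.06053 and r_T = 0.801×0.6234^2 = 0.3112.
Fraction of consumed R going to S: r_S/(r_S+r_T) = 0.1628.
C_S = 0.1628·C_{R0}·X = 0.1628×4.55×0.863 = 0.639 mol·L⁻¹.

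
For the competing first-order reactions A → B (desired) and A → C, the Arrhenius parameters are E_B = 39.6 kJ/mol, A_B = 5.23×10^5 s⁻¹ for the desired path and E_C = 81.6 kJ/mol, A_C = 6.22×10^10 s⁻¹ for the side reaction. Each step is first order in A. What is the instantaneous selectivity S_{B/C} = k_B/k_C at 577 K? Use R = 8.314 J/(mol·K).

0.0533

Since both paths have the same order in A, the concentration cancels and S_{B/C} = k_B/k_C = (A_B/A_C)·exp[(E_C−E_B)/(RT)].
(E_C−E_B)/(RT) = (81.6−39.6)×10³/(8.314×577) = 42000/4797 = 8.755.
k_B/k_C = (5.23×10^5/6.22×10^10)·exp(8.755) = 8.408×10^-6 × 6343 = 0.0533.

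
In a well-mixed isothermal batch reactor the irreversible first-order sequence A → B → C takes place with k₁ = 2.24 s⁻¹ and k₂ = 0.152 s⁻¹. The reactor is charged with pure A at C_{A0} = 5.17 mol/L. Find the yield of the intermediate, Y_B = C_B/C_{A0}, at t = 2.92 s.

0.687

Solving the coupled first-order balances gives C_B(t) = [k₁/(k₂−k₁)]·C_{A0}·(e^(−k₁t) − e^(−k₂t)).
e^(−k₁t) = e^(−2.24×2.92) = e^(−6.541) = 0.001443; e^(−k₂t) = e^(−0.4438) = 0.6416.
C_B = 2.24×5.17/(0.152−2.24) × (0.001443−0.6416) = (-5.546)×(-0.6401) = 3.550 mol/L.
Y_B = C_B/C_{A0} = 3.550/5.17 = 0.687.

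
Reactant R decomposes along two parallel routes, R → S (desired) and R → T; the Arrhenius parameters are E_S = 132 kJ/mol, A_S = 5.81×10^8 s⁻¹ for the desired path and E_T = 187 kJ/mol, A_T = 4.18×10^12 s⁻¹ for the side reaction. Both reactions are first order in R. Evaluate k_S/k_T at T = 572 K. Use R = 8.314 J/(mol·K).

k_S/k_T = (A_S/A_T)·exp[−(E_S−E_T)/(RT)] = (A_S/A_T)·exp[(E_T−E_S)/(RT)].
(E_T−E_S)/(RT) = (187−132)×10³/(8.314×572) = 55000/4756 = 11.57.
k_S/k_T = (5.81×10^8/4.18×10^12)·exp(11.57) = 1.390×10^-4 × 1.054×10^5 = 14.6.

14.6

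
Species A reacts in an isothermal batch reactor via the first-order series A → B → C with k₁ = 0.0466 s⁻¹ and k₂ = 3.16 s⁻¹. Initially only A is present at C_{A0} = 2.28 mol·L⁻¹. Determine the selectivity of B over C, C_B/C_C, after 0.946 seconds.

For first-order series with pure A initially, C_B(t) = k₁C_{A0}/(k₂−k₁)·(e^(−k₁t) − e^(−k₂t)).
e^(−k₁t) = e^(−0.0466×0.946) = e^(−0.04408) = 0.9569; e^(−k₂t) = e^(−2.989) = 0.05032.
C_B = 0.0466×2.28/(3.16−0.0466) × (0.9569−0.05032) = 0.03413×0.9066 = 0.03094 mol·L⁻¹.
C_A = C_{A0}e^(−k₁t) = 2.182 mol·L⁻¹, so C_C = C_{A0}−C_A−C_B = 0.06739 mol·L⁻¹; C_B/C_C = 0.459.

0.459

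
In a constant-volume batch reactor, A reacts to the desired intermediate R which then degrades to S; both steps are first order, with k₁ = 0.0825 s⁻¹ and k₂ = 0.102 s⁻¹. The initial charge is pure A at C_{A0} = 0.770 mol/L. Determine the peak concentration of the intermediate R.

0.254 mol/L

For a first-order series the maximum intermediate yield is C_{R,max}/C_{A0} = (k₁/k₂)^[k₂/(k₂−k₁)].
= (0.0825/0.102)^(0.102/(0.102−0.0825)) = (0.8088)^(5.231) = 0.3296.
C_{R,max} = 0.3296×0.770 = 0.254 mol/L.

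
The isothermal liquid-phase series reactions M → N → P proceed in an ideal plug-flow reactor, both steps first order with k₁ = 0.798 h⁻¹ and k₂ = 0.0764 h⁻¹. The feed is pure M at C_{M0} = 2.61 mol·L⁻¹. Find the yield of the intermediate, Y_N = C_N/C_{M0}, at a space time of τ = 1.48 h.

For first-order series with pure M initially, C_N(τ) = k₁C_{M0}/(k₂−k₁)·(e^(−k₁τ) − e^(−k₂τ)).
e^(−k₁τ) = e^(−0.798×1.48) = e^(−1.181) = 0.3070; e^(−k₂τ) = e^(−0.1131) = 0.8931.
C_N = 0.798×2.61/(0.0764−0.798) × (0.3070−0.8931) = (-2.886)×(-0.5861) = 1.692 mol·L⁻¹.
Y_N = C_N/C_{M0} = 1.692/2.61 = 0.648.

0.648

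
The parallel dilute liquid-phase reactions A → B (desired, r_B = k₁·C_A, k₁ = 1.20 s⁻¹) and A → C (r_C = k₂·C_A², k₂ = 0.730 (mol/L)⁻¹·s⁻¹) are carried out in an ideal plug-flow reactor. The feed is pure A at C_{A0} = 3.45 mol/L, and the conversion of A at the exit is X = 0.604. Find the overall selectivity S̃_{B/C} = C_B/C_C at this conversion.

0.709

C_A = C_{A0}(1−X) = 1.366 mol/L.
Along a PFR/batch, dC_B/dC_A = −r_B/(r_B+r_C) = −k₁/(k₁+k₂·C_A).
Integrating from C_{A0} to C_A: C_B = (1.20/0.730)·ln[(1.20+0.730·3.45)/(1.20+0.730·1.37)] = 1.644·ln(3.718/2.197) = 0.8648 mol/L.
C_C = (C_{A0}−C_A)−C_B = 1.219 mol/L; S̃_{B/C} = 0.8648/1.219 = 0.709.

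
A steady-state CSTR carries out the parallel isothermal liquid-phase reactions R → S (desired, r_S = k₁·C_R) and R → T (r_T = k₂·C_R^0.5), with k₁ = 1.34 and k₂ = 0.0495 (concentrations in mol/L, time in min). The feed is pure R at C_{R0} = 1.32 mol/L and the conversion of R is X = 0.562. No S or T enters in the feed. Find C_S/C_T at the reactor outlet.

Exit C_R = C_{R0}(1−X) = 1.32×0.438 = 0.5782 mol/L.
A CSTR operates uniformly at the exit composition, giving r_S = 0.7747 and r_T = 0.03764 (each k·C_R^n at C_R = 0.5782).
Overall selectivity = C_S/C_T = r_Sτ/(r_Tτ) = r_S/r_T = 20.6.

20.6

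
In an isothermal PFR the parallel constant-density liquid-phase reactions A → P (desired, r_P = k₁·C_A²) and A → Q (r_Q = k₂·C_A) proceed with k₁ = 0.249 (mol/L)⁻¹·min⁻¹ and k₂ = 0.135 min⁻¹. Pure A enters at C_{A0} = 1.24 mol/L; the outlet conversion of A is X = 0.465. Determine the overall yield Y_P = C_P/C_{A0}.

C_A = C_{A0}(1−X) = 0.6634 mol/L.
Along a PFR/batch, dC_Q/dC_A = −r_Q/(r_P+r_Q) = −k₂/(k₂+k₁·C_A).
Integrating from C_{A0} to C_A: C_Q = (0.135/0.249)·ln[(0.135+0.249·1.24)/(0.135+0.249·0.663)] = 0.5422·ln(0.4438/0.3002) = 0.2119 mol/L.
Then C_P = (C_{A0}−C_A) − C_Q = 0.5766 − 0.2119 = 0.3647 mol/L.
Y_P = C_P/C_{A0} = 0.3647/1.24 = 0.294.

0.294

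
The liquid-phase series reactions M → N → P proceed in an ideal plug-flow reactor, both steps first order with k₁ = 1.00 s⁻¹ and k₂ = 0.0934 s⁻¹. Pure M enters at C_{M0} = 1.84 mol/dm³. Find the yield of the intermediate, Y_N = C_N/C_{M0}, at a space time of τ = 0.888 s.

0.561

The intermediate concentration in a first-order A→B→C sequence is C_N = k₁C_{M0}(e^(−k₁τ) − e^(−k₂τ))/(k₂−k₁).
e^(−k₁τ) = e^(−1.00×0.888) = e^(−0.8880) = 0.4115; e^(−k₂τ) = e^(−0.08294) = 0.9204.
C_N = 1.00×1.84/(0.0934−1.00) × (0.4115−0.9204) = (-2.030)×(-0.5089) = 1.033 mol/dm³.
Y_N = C_N/C_{M0} = 1.033/1.84 = 0.561.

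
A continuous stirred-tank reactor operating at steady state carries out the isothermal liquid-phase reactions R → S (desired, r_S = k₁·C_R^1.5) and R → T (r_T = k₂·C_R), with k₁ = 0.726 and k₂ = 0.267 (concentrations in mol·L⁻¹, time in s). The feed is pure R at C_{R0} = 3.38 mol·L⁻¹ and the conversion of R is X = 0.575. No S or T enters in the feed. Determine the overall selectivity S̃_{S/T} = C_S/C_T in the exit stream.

3.26

Exit C_R = C_{R0}(1−X) = 3.38×0.425 = 1.437 mol·L⁻¹.
A CSTR operates uniformly at the exit composition, giving r_S = 1.250 and r_T = 0.3835 (each k·C_R^n at C_R = 1.437).
Overall selectivity = C_S/C_T = r_Sτ/(r_Tτ) = r_S/r_T = 3.26.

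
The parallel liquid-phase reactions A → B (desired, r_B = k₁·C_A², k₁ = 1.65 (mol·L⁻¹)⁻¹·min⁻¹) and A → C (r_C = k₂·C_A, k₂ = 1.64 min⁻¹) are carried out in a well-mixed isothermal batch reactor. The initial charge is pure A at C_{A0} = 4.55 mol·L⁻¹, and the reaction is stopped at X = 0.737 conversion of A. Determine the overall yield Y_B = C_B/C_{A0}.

0.534

C_A = C_{A0}(1−X) = 1.197 mol·L⁻¹.
Along a PFR/batch, dC_C/dC_A = −r_C/(r_B+r_C) = −k₂/(k₂+k₁·C_A).
Integrating from C_{A0} to C_A: C_C = (1.64/1.65)·ln[(1.64+1.65·4.55)/(1.64+1.65·1.20)] = 0.9939·ln(9.147/3.614) = 0.9229 mol·L⁻¹.
Then C_B = (C_{A0}−C_A) − C_C = 3.353 − 0.9229 = 2.430 mol·L⁻¹.
Y_B = C_B/C_{A0} = 2.430/4.55 = 0.534.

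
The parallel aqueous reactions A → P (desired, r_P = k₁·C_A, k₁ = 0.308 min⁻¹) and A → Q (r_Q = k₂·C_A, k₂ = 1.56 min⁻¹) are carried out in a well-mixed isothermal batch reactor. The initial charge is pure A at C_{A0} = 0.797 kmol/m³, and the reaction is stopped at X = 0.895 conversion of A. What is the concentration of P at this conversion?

0.118 kmol/m³

C_A = C_{A0}(1−X) = 0.08368 kmol/m³.
Both paths are first order in A, so the instantaneous fraction to P is constant: dC_P/d(−C_A) = k₁/(k₁+k₂) = 0.1649.
C_P = 0.1649·(C_{A0}−C_A) = 0.1649×0.7133 = 0.118 kmol/m³.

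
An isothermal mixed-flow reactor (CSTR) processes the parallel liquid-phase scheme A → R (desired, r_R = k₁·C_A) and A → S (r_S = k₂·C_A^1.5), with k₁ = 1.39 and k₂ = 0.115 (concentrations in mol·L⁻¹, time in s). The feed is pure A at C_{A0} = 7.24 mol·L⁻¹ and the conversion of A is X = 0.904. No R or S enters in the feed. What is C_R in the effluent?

Exit C_A = C_{A0}(1−X) = 7.24×0.0960 = 0.6950 mol·L⁻¹.
In a CSTR the entire volume is at exit conditions, so r_R = 1.39×0.6950 = 0.9661 and r_S = 0.115×0.6950^1.5 = 0.06664.
Fraction of consumed A going to R: r_R/(r_R+r_S) = 0.9355.
C_R = 0.9355·C_{A0}·X = 0.9355×7.24×0.904 = 6.12 mol·L⁻¹.

6.12 mol·L⁻¹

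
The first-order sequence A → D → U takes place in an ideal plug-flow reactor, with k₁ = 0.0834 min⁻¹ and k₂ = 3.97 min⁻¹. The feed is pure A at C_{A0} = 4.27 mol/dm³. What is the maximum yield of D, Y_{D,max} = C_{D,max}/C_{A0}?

For a first-order series the maximum intermediate yield is C_{D,max}/C_{A0} = (k₁/k₂)^[k₂/(k₂−k₁)].
= (0.0834/3.97)^(3.97/(3.97−0.0834)) = (0.02101)^(1.021) = 0.01934.

0.0193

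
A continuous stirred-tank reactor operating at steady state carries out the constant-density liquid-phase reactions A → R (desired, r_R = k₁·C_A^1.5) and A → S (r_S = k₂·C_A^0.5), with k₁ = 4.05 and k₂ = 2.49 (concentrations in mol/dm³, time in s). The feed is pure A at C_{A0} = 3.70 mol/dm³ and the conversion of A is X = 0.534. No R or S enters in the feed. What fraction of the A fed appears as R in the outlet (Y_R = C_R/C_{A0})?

0.394

Exit C_A = C_{A0}(1−X) = 3.70×0.466 = 1.724 mol/dm³.
A CSTR operates uniformly at the exit composition, giving r_R = 9.169 and r_S = 3.270 (each k·C_A^n at C_A = 1.724).
Fraction of consumed A going to R: r_R/(r_R+r_S) = 0.7371.
C_R = 0.7371·C_{A0}·X = 0.7371×3.70×0.534 = 1.46 mol/dm³; Y_R = C_R/C_{A0} = 0.394.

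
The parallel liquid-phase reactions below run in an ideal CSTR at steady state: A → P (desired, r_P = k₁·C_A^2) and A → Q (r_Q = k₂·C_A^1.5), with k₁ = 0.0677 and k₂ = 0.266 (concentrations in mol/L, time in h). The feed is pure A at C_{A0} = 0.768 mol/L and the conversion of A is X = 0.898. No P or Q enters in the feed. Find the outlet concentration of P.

0.0459 mol/L

Exit C_A = C_{A0}(1−X) = 0.768×0.102 = 0.07834 mol/L.
A CSTR operates uniformly at the exit composition, giving r_P = 4.154×10^-4 and r_Q = 0.005832 (each k·C_A^n at C_A = 0.07834).
Fraction of consumed A going to P: r_P/(r_P+r_Q) = 0.06650.
C_P = 0.06650·C_{A0}·X = 0.06650×0.768×0.898 = 0.0459 mol/L.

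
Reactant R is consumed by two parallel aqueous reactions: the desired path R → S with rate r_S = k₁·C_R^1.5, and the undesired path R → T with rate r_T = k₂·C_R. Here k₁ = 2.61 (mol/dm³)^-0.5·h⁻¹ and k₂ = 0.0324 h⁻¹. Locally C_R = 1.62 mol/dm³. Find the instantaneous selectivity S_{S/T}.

103

S_{S/T} = r_S/r_T = (k₁·C_R^1.5)/(k₂·C_R) = (k₁/k₂)·C_R^0.5.
= (2.61×1.620^1.5) / (0.0324×1.620) = 5.382/0.05249 = 103.
Since the desired path is higher order in R, keeping C_R high (PFR or concentrated feed) favours S.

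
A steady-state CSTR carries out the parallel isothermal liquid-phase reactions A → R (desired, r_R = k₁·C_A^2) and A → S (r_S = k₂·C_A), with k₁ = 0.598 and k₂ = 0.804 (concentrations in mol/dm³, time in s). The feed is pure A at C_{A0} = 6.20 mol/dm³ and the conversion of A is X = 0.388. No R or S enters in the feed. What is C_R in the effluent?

1.78 mol/dm³

Exit C_A = C_{A0}(1−X) = 6.20×0.612 = 3.794 mol/dm³.
A CSTR operates uniformly at the exit composition, giving r_R = 8.610 and r_S = 3.051 (each k·C_A^n at C_A = 3.794).
Fraction of consumed A going to R: r_R/(r_R+r_S) = 0.7384.
C_R = 0.7384·C_{A0}·X = 0.7384×6.20×0.388 = 1.78 mol/dm³.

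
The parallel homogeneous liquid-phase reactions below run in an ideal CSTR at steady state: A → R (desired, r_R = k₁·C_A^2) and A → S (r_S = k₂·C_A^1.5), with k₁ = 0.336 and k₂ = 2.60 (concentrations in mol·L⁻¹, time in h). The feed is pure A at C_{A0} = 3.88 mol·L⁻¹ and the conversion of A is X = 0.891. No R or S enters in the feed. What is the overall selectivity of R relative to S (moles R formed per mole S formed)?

0.0840

Exit C_A = C_{A0}(1−X) = 3.88×0.109 = 0.4229 mol·L⁻¹.
Rates in a CSTR are evaluated at the outlet concentration: r_R = 0.336×0.4229^2 = 0.06010, r_S = 2.60×0.4229^1.5 = 0.7151.
Overall selectivity = C_R/C_S = r_Rτ/(r_Sτ) = r_R/r_S = 0.0840.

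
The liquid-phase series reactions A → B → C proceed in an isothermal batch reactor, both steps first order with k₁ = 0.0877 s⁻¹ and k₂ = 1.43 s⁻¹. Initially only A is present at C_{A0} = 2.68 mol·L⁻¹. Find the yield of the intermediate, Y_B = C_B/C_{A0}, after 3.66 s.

0.0470

For first-order series with pure A initially, C_B(t) = k₁C_{A0}/(k₂−k₁)·(e^(−k₁t) − e^(−k₂t)).
e^(−k₁t) = e^(−0.0877×3.66) = e^(−0.3210) = 0.7254; e^(−k₂t) = e^(−5.234) = 0.005333.
C_B = 0.0877×2.68/(1.43−0.0877) × (0.7254−0.005333) = 0.1751×0.7201 = 0.1261 mol·L⁻¹.
Y_B = C_B/C_{A0} = 0.1261/2.68 = 0.0470.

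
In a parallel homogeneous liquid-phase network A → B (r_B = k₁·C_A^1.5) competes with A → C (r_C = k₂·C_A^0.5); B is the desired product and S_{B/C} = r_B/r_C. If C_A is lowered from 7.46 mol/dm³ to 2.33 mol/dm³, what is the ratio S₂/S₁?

0.312

S_{B/C} = (k₁/k₂)·C_A, so S₂/S₁ = (C_{A,2}/C_{A,1}).
= 2.33/7.46 = 0.312.
Selectivity toward B falls as C_A falls — high-concentration operation is favoured.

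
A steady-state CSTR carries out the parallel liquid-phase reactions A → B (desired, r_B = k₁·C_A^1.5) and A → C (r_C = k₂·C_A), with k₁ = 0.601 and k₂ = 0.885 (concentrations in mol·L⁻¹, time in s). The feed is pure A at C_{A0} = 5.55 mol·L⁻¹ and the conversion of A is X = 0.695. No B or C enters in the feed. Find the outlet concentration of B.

Exit C_A = C_{A0}(1−X) = 5.55×0.305 = 1.693 mol·L⁻¹.
A CSTR operates uniformly at the exit composition, giving r_B = 1.324 and r_C = 1.498 (each k·C_A^n at C_A = 1.693).
Fraction of consumed A going to B: r_B/(r_B+r_C) = 0.4691.
C_B = 0.4691·C_{A0}·X = 0.4691×5.55×0.695 = 1.81 mol·L⁻¹.

1.81 mol·L⁻¹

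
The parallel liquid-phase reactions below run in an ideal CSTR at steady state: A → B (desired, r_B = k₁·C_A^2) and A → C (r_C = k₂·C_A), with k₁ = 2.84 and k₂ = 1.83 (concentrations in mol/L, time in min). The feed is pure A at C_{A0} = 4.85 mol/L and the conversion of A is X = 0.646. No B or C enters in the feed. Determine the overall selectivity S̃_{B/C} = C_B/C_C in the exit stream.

2.66

Exit C_A = C_{A0}(1−X) = 4.85×0.354 = 1.717 mol/L.
Rates in a CSTR are evaluated at the outlet concentration: r_B = 2.84×1.717^2 = 8.372, r_C = 1.83×1.717 = 3.142.
Overall selectivity = C_B/C_C = r_Bτ/(r_Cτ) = r_B/r_C = 2.66.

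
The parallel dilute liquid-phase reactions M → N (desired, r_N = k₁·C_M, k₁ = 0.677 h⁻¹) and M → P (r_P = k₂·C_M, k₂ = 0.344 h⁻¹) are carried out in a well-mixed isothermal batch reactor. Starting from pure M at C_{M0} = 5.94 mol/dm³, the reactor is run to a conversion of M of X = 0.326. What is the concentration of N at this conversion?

C_M = C_{M0}(1−X) = 4.004 mol/dm³.
Both paths are first order in M, so the instantaneous fraction to N is constant: dC_N/d(−C_M) = k₁/(k₁+k₂) = 0.6631.
C_N = 0.6631·(C_{M0}−C_M) = 0.6631×1.936 = 1.28 mol/dm³.

1.28 mol/dm³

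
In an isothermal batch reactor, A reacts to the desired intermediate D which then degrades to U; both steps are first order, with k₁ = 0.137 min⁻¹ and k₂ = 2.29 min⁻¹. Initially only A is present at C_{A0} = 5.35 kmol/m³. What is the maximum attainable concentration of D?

Evaluating C_D at t_opt = ln(k₂/k₁)/(k₂−k₁) gives C_{D,max}/C_{A0} = (k₁/k₂)^[k₂/(k₂−k₁)].
= (0.137/2.29)^(2.29/(2.29−0.137)) = (0.05983)^(1.064) = 0.05001.
C_{D,max} = 0.05001×5.35 = 0.268 kmol/m³.

0.268 kmol/m³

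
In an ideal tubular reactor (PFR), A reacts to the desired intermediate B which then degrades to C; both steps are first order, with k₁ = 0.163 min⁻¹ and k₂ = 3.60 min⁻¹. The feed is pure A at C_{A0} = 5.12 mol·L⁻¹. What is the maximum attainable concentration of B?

0.200 mol·L⁻¹

At the optimum, C_{B,max}/C_{A0} = (k₁/k₂)^[k₂/(k₂−k₁)].
= (0.163/3.60)^(3.60/(3.60−0.163)) = (0.04528)^(1.047) = 0.03910.
C_{B,max} = 0.03910×5.12 = 0.200 mol·L⁻¹.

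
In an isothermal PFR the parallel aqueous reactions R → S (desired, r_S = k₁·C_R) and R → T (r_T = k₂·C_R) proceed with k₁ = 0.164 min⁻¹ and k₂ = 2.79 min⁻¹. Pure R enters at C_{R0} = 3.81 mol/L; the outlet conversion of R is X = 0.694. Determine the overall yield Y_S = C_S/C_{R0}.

0.0385

C_R = C_{R0}(1−X) = 1.166 mol/L.
Both paths are first order in R, so the instantaneous fraction to S is constant: dC_S/d(−C_R) = k₁/(k₁+k₂) = 0.05552.
C_S = 0.05552·(C_{R0}−C_R) = 0.05552×2.644 = 0.147 mol/L.
Y_S = C_S/C_{R0} = 0.1468/3.81 = 0.0385.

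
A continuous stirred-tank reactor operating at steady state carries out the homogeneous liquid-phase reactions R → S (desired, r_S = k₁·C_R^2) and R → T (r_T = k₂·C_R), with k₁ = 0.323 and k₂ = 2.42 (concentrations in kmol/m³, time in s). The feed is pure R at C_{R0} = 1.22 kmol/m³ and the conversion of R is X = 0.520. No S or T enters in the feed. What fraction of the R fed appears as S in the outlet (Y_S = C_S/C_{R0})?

0.0377

Exit C_R = C_{R0}(1−X) = 1.22×0.480 = 0.5856 kmol/m³.
Rates in a CSTR are evaluated at the outlet concentration: r_S = 0.323×0.5856^2 = 0.1108, r_T = 2.42×0.5856 = 1.417.
Fraction of consumed R going to S: r_S/(r_S+r_T) = 0.07249.
C_S = 0.07249·C_{R0}·X = 0.07249×1.22×0.520 = 0.0460 kmol/m³; Y_S = C_S/C_{R0} = 0.0377.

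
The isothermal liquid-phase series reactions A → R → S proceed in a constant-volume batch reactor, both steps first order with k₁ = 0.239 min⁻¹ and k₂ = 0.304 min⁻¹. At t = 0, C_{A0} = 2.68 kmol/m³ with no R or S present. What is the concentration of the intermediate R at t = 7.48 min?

0.635 kmol/m³

The intermediate concentration in a first-order A→B→C sequence is C_R = k₁C_{A0}(e^(−k₁t) − e^(−k₂t))/(k₂−k₁).
e^(−k₁t) = e^(−0.239×7.48) = e^(−1.788) = 0.1673; e^(−k₂t) = e^(−2.274) = 0.1029.
C_R = 0.239×2.68/(0.304−0.239) × (0.1673−0.1029) = 9.854×0.06443 = 0.6349 kmol/m³.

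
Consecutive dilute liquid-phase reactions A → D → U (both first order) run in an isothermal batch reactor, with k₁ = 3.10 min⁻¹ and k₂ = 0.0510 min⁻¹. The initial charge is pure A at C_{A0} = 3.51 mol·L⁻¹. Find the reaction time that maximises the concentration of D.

1.35 min

Setting dC_D/dt = 0 gives t_opt = ln(k₂/k₁)/(k₂−k₁).
= ln(0.0510/3.10)/(0.0510−3.10) = ln(0.01645)/-3.049 = -4.107/-3.049 = 1.35 min.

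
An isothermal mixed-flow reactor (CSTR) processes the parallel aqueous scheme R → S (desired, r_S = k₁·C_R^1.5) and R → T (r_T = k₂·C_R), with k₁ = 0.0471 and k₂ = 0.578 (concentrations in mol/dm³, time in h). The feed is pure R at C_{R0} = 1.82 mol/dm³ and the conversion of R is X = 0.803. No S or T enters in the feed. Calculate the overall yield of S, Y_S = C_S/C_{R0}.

0.0374

Exit C_R = C_{R0}(1−X) = 1.82×0.197 = 0.3585 mol/dm³.
In a CSTR the entire volume is at exit conditions, so r_S = 0.0471×0.3585^1.5 = 0.01011 and r_T = 0.578×0.3585 = 0.2072.
Fraction of consumed R going to S: r_S/(r_S+r_T) = 0.04652.
C_S = 0.04652·C_{R0}·X = 0.04652×1.82×0.803 = 0.0680 mol/dm³; Y_S = C_S/C_{R0} = 0.0374.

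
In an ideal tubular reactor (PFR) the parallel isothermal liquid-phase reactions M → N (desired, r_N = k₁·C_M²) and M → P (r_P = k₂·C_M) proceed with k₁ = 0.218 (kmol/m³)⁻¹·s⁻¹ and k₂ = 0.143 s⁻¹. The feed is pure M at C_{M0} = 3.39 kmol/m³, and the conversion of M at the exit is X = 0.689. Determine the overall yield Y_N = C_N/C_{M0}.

0.522

C_M = C_{M0}(1−X) = 1.054 kmol/m³.
Along a PFR/batch, dC_P/dC_M = −r_P/(r_N+r_P) = −k₂/(k₂+k₁·C_M).
Integrating from C_{M0} to C_M: C_P = (0.143/0.218)·ln[(0.143+0.218·3.39)/(0.143+0.218·1.05)] = 0.6560·ln(0.8820/0.3728) = 0.5648 kmol/m³.
Then C_N = (C_{M0}−C_M) − C_P = 2.336 − 0.5648 = 1.771 kmol/m³.
Y_N = C_N/C_{M0} = 1.771/3.39 = 0.522.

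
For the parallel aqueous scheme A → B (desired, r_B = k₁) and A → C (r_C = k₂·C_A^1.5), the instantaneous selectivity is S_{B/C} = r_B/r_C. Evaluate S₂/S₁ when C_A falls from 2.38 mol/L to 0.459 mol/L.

11.8

S_{B/C} = (k₁/k₂)·C_A^-1.5, so S₂/S₁ = (C_{A,2}/C_{A,1})^-1.5.
= (0.459/2.38)^(-1.5) = (0.1929)^(-1.5) = 11.8.
Selectivity toward B rises as C_A falls — low-concentration operation is favoured.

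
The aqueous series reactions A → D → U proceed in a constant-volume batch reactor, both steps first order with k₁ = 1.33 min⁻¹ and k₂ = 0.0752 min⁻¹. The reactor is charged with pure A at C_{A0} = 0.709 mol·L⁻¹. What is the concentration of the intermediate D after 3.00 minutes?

0.586 mol·L⁻¹

For first-order series with pure A initially, C_D(t) = k₁C_{A0}/(k₂−k₁)·(e^(−k₁t) − e^(−k₂t)).
e^(−k₁t) = e^(−1.33×3.00) = e^(−3.990) = 0.01850; e^(−k₂t) = e^(−0.2256) = 0.7980.
C_D = 1.33×0.709/(0.0752−1.33) × (0.01850−0.7980) = (-0.7515)×(-0.7795) = 0.5858 mol·L⁻¹.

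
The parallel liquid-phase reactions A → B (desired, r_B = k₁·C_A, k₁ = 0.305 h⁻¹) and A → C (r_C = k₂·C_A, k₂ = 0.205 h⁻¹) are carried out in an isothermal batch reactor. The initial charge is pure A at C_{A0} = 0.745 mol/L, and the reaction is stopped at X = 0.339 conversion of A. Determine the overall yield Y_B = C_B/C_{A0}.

C_A = C_{A0}(1−X) = 0.4924 mol/L.
Both paths are first order in A, so the instantaneous fraction to B is constant: dC_B/d(−C_A) = k₁/(k₁+k₂) = 0.5980.
C_B = 0.5980·(C_{A0}−C_A) = 0.5980×0.2526 = 0.151 mol/L.
Y_B = C_B/C_{A0} = 0.1510/0.745 = 0.203.

0.203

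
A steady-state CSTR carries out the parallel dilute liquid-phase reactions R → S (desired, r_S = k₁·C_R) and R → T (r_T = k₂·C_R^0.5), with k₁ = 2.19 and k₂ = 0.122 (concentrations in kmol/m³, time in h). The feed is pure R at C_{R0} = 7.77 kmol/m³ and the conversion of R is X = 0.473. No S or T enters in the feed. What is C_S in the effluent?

3.58 kmol/m³

Exit C_R = C_{R0}(1−X) = 7.77×0.527 = 4.095 kmol/m³.
In a CSTR the entire volume is at exit conditions, so r_S = 2.19×4.095 = 8.968 and r_T = 0.122×4.095^0.5 = 0.2469.
Fraction of consumed R going to S: r_S/(r_S+r_T) = 0.9732.
C_S = 0.9732·C_{R0}·X = 0.9732×7.77×0.473 = 3.58 kmol/m³.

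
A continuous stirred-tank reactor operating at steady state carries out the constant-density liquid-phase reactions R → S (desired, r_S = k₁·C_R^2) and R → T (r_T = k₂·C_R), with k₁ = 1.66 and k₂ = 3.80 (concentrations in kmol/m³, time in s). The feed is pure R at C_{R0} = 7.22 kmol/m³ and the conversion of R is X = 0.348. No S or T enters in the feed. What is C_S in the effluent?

Exit C_R = C_{R0}(1−X) = 7.22×0.652 = 4.707 kmol/m³.
In a CSTR the entire volume is at exit conditions, so r_S = 1.66×4.707^2 = 36.79 and r_T = 3.80×4.707 = 17.89.
Fraction of consumed R going to S: r_S/(r_S+r_T) = 0.6728.
C_S = 0.6728·C_{R0}·X = 0.6728×7.22×0.348 = 1.69 kmol/m³.

1.69 kmol/m³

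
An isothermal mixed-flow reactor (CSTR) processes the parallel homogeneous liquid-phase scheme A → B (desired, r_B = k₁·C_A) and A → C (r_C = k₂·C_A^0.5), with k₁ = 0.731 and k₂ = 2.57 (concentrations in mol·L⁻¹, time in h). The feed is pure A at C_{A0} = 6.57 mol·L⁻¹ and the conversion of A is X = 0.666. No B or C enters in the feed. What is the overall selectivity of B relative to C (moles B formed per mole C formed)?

0.421

Exit C_A = C_{A0}(1−X) = 6.57×0.334 = 2.194 mol·L⁻¹.
In a CSTR the entire volume is at exit conditions, so r_B = 0.731×2.194 = 1.604 and r_C = 2.57×2.194^0.5 = 3.807.
Overall selectivity = C_B/C_C = r_Bτ/(r_Cτ) = r_B/r_C = 0.421.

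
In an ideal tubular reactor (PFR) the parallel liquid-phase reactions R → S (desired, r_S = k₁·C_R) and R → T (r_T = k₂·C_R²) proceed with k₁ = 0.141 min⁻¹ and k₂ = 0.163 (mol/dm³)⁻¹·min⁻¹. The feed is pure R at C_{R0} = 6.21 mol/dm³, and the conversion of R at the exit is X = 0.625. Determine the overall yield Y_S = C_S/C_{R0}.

0.111

C_R = C_{R0}(1−X) = 2.329 mol/dm³.
Along a PFR/batch, dC_S/dC_R = −r_S/(r_S+r_T) = −k₁/(k₁+k₂·C_R).
Integrating from C_{R0} to C_R: C_S = (0.141/0.163)·ln[(0.141+0.163·6.21)/(0.141+0.163·2.33)] = 0.8650·ln(1.153/0.5206) = 0.6880 mol/dm³.
Y_S = C_S/C_{R0} = 0.6880/6.21 = 0.111.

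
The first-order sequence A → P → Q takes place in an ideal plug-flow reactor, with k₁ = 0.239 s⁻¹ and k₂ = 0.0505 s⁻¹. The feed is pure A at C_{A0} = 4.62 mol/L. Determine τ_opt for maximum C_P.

For first-order series the maximum of C_P occurs at τ_opt = ln(k₂/k₁)/(k₂−k₁).
= ln(0.0505/0.239)/(0.0505−0.239) = ln(0.2113)/-0.1885 = -1.554/-0.1885 = 8.25 s.

8.25 s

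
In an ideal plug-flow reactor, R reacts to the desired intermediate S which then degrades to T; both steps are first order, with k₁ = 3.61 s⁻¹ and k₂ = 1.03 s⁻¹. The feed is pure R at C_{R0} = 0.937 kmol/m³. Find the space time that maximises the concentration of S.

0.486 s

The intermediate peaks when r₁ = r₂, i.e. k₁e^(−k₁τ) = k₂e^(−k₂τ), giving τ_opt = ln(k₂/k₁)/(k₂−k₁).
= ln(1.03/3.61)/(1.03−3.61) = ln(0.2853)/-2.580 = -1.254/-2.580 = 0.486 s.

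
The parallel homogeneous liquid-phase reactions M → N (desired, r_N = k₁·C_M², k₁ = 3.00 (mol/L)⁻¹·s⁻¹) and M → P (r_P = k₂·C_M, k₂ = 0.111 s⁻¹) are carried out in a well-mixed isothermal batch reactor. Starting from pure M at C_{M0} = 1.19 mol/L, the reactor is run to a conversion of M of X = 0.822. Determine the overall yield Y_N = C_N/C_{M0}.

C_M = C_{M0}(1−X) = 0.2118 mol/L.
Along a PFR/batch, dC_P/dC_M = −r_P/(r_N+r_P) = −k₂/(k₂+k₁·C_M).
Integrating from C_{M0} to C_M: C_P = (0.111/3.00)·ln[(0.111+3.00·1.19)/(0.111+3.00·0.212)] = 0.03700·ln(3.681/0.7465) = 0.05904 mol/L.
Then C_N = (C_{M0}−C_M) − C_P = 0.9782 − 0.05904 = 0.9191 mol/L.
Y_N = C_N/C_{M0} = 0.9191/1.19 = 0.772.

0.772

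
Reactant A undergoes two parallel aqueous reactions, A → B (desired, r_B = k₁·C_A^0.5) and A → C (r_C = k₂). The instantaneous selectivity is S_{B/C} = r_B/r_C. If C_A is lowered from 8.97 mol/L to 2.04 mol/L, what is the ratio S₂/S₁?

0.477

S_{B/C} = (k₁/k₂)·C_A^0.5, so S₂/S₁ = (C_{A,2}/C_{A,1})^0.5.
= (2.04/8.97)^0.5 = (0.2274)^0.5 = 0.477.
Selectivity toward B falls as C_A falls — high-concentration operation is favoured.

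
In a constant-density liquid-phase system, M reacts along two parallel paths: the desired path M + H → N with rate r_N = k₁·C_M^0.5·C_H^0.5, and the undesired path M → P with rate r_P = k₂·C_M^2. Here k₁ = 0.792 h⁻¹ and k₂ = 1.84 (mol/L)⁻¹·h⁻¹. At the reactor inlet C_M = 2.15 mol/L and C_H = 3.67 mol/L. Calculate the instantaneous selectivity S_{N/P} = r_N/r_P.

S_{N/P} = r_N/r_P = (k₁·C_M^0.5·C_H^0.5)/(k₂·C_M^2) = (k₁/k₂)·C_M^-1.5·C_H^0.5.
= (0.792×2.150^0.5×3.670^0.5) / (1.84×2.150^2) = 2.225/8.505 = 0.262.

0.262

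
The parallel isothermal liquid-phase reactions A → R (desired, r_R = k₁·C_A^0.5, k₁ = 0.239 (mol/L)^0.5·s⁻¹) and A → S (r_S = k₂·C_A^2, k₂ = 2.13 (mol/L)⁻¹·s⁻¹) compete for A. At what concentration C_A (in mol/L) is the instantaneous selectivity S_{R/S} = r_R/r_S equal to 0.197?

0.687 mol/L

S_{R/S} = (k₁/k₂)·C_A^-1.5 ⇒ C_A = (S·k₂/k₁)^(1/(-1.5)).
= (0.197×2.13/0.239)^(-0.6667) = (1.756)^(-0.6667) = 0.687 mol/L.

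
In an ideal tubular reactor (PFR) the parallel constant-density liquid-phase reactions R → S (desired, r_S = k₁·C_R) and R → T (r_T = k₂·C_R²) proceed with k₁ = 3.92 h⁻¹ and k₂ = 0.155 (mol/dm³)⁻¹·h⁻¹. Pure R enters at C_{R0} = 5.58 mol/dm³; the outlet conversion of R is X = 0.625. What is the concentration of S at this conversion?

3.03 mol/dm³

C_R = C_{R0}(1−X) = 2.093 mol/dm³.
Along a PFR/batch, dC_S/dC_R = −r_S/(r_S+r_T) = −k₁/(k₁+k₂·C_R).
Integrating from C_{R0} to C_R: C_S = (3.92/0.155)·ln[(3.92+0.155·5.58)/(3.92+0.155·2.09)] = 25.29·ln(4.785/4.244) = 3.032 mol/dm³.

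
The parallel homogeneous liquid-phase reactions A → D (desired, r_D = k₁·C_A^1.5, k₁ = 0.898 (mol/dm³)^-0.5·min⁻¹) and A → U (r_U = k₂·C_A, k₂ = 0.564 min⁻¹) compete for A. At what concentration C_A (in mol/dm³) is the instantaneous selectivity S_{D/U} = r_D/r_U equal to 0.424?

S_{D/U} = (k₁/k₂)·C_A^0.5 ⇒ C_A = (S·k₂/k₁)^(2).
= (0.424×0.564/0.898)^(2) = (0.2663)^(2) = 0.0709 mol/dm³.

0.0709 mol/dm³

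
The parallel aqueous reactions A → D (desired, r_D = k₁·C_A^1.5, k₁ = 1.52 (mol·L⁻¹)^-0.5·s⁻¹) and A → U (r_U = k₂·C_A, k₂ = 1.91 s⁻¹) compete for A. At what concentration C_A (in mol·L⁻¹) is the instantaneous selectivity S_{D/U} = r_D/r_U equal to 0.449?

0.318 mol·L⁻¹

S_{D/U} = (k₁/k₂)·C_A^0.5 ⇒ C_A = (S·k₂/k₁)^(2).
= (0.449×1.91/1.52)^(2) = (0.5642)^(2) = 0.318 mol·L⁻¹.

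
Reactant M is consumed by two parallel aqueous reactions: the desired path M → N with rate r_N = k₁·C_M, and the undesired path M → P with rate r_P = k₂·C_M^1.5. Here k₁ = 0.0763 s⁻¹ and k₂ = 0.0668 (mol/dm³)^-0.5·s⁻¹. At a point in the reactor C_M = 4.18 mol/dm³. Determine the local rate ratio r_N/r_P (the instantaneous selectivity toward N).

0.559

S_{N/P} = r_N/r_P = (k₁·C_M)/(k₂·C_M^1.5) = (k₁/k₂)·C_M^-0.5.
= (0.0763×4.180) / (0.0668×4.180^1.5) = 0.3189/0.5709 = 0.559.
The undesired path is higher order in M, so low C_M (CSTR or dilute feed) favours N.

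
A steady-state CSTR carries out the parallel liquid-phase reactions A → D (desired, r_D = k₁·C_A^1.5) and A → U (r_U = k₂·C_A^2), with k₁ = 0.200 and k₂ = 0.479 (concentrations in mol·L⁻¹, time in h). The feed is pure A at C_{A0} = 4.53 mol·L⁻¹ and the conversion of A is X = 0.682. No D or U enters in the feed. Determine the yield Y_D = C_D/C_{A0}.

Exit C_A = C_{A0}(1−X) = 4.53×0.318 = 1.441 mol·L⁻¹.
Rates in a CSTR are evaluated at the outlet concentration: r_D = 0.200×1.441^1.5 = 0.3458, r_U = 0.479×1.441^2 = 0.9940.
Fraction of consumed A going to D: r_D/(r_D+r_U) = 0.2581.
C_D = 0.2581·C_{A0}·X = 0.2581×4.53×0.682 = 0.797 mol·L⁻¹; Y_D = C_D/C_{A0} = 0.176.

0.176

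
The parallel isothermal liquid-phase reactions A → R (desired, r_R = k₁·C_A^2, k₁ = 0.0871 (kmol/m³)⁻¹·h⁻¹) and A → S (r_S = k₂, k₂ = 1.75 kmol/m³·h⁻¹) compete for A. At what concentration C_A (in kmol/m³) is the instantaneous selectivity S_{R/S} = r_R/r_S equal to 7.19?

S_{R/S} = (k₁/k₂)·C_A^2 ⇒ C_A = (S·k₂/k₁)^(0.5).
= (7.19×1.75/0.0871)^(0.5) = (144.5)^(0.5) = 12.0 kmol/m³.

12.0 kmol/m³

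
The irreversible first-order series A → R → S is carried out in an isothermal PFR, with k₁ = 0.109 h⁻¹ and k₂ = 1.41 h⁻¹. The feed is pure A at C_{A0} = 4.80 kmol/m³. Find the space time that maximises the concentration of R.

For first-order series the maximum of C_R occurs at τ_opt = ln(k₂/k₁)/(k₂−k₁).
= ln(1.41/0.109)/(1.41−0.109) = ln(12.94)/1.301 = 2.560/1.301 = 1.97 h.

1.97 h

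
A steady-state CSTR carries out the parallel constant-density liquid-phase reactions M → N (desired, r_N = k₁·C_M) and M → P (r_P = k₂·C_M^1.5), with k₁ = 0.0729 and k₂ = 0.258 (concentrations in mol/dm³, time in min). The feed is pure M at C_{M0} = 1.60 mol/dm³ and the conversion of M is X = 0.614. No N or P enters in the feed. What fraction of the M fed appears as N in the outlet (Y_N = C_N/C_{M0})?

Exit C_M = C_{M0}(1−X) = 1.60×0.386 = 0.6176 mol/dm³.
A CSTR operates uniformly at the exit composition, giving r_N = 0.04502 and r_P = 0.1252 (each k·C_M^n at C_M = 0.6176).
Fraction of consumed M going to N: r_N/(r_N+r_P) = 0.2645.
C_N = 0.2645·C_{M0}·X = 0.2645×1.60×0.614 = 0.260 mol/dm³; Y_N = C_N/C_{M0} = 0.162.

0.162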